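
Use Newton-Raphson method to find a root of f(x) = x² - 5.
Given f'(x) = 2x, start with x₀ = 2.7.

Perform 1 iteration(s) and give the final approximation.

f(x) = x² - 5
f'(x) = 2x
x₀ = 2.7

Newton-Raphson formula: x_{n+1} = x_n - f(x_n)/f'(x_n)

Iteration 1:
  f(2.700000) = 2.290000
  f'(2.700000) = 5.400000
  x_1 = 2.700000 - 2.290000/5.400000 = 2.275926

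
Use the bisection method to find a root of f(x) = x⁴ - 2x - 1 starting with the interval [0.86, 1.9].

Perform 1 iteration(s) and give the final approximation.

f(x) = x⁴ - 2x - 1
Initial interval: [0.86, 1.9]

Iteration 1:
  c_1 = (0.860000 + 1.900000)/2 = 1.380000
  f(c_1) = f(1.380000) = -0.133261
  f(a) × f(c) ≥ 0, new interval: [1.380000, 1.900000]

After 1 iteration(s), the approximation is c_1 = 1.380000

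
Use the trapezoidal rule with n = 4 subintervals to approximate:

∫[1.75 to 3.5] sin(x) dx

f(x) = sin(x)
a = 1.75, b = 3.5, n = 4
h = (b - a)/n = 0.437500

Trapezoidal rule: (h/2)[f(x₀) + 2f(x₁) + 2f(x₂) + ... + f(xₙ)]

x_0 = 1.7500, f(x_0) = 0.983986, coefficient = 1
x_1 = 2.1875, f(x_1) = 0.815789, coefficient = 2
x_2 = 2.6250, f(x_2) = 0.493920, coefficient = 2
x_3 = 3.0625, f(x_3) = 0.079010, coefficient = 2
x_4 = 3.5000, f(x_4) = -0.350783, coefficient = 1

I ≈ (0.437500/2) × 3.410642 = 0.746078
Exact value: 0.758211
Error: 0.012133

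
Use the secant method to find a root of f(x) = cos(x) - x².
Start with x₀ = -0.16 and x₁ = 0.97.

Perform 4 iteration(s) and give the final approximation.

f(x) = cos(x) - x²
x₀ = -0.16, x₁ = 0.97

Secant formula: x_{n+1} = x_n - f(x_n)(x_n - x_{n-1})/(f(x_n) - f(x_{n-1}))

Iteration 1:
  f(-0.160000) = 0.961627
  f(0.970000) = -0.375600
  x_2 = 0.970000 - (-0.375600)×(0.970000 - (-0.160000))/(-0.375600 - 0.961627)
       = 0.652606
Iteration 2:
  f(0.970000) = -0.375600
  f(0.652606) = 0.368610
  x_3 = 0.652606 - 0.368610×(0.652606 - 0.970000)/(0.368610 - (-0.375600))
       = 0.809812
Iteration 3:
  f(0.652606) = 0.368610
  f(0.809812) = 0.033839
  x_4 = 0.809812 - 0.033839×(0.809812 - 0.652606)/(0.033839 - 0.368610)
       = 0.825703
Iteration 4:
  f(0.809812) = 0.033839
  f(0.825703) = -0.003744
  x_5 = 0.825703 - (-0.003744)×(0.825703 - 0.809812)/(-0.003744 - 0.033839)
       = 0.824120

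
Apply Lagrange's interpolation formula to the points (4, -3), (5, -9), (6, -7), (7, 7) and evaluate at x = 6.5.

Lagrange interpolation formula:
P(x) = Σ yᵢ × Lᵢ(x)
where Lᵢ(x) = Π_{j≠i} (x - xⱼ)/(xᵢ - xⱼ)

L_0(6.5) = (6.5 - 5)/(4 - 5) × (6.5 - 6)/(4 - 6) × (6.5 - 7)/(4 - 7) = 0.062500
L_1(6.5) = (6.5 - 4)/(5 - 4) × (6.5 - 6)/(5 - 6) × (6.5 - 7)/(5 - 7) = -0.312500
L_2(6.5) = (6.5 - 4)/(6 - 4) × (6.5 - 5)/(6 - 5) × (6.5 - 7)/(6 - 7) = 0.937500
L_3(6.5) = (6.5 - 4)/(7 - 4) × (6.5 - 5)/(7 - 5) × (6.5 - 6)/(7 - 6) = 0.312500

P(6.5) = (-3)×L_0(6.5) + (-9)×L_1(6.5) + (-7)×L_2(6.5) + 7×L_3(6.5)
P(6.5) = -1.750000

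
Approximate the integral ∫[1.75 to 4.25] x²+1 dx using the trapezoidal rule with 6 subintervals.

f(x) = x²+1
a = 1.75, b = 4.25, n = 6
h = (b - a)/n = 0.416667

Trapezoidal rule: (h/2)[f(x₀) + 2f(x₁) + 2f(x₂) + ... + f(xₙ)]

x_0 = 1.7500, f(x_0) = 4.062500, coefficient = 1
x_1 = 2.1667, f(x_1) = 5.694444, coefficient = 2
x_2 = 2.5833, f(x_2) = 7.673611, coefficient = 2
x_3 = 3.0000, f(x_3) = 10.000000, coefficient = 2
x_4 = 3.4167, f(x_4) = 12.673611, coefficient = 2
x_5 = 3.8333, f(x_5) = 15.694444, coefficient = 2
x_6 = 4.2500, f(x_6) = 19.062500, coefficient = 1

I ≈ (0.416667/2) × 126.597222 = 26.374421
Exact value: 26.302083
Error: 0.072338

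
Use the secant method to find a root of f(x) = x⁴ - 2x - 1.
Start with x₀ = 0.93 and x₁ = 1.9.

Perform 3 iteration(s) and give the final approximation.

f(x) = x⁴ - 2x - 1
x₀ = 0.93, x₁ = 1.9

Secant formula: x_{n+1} = x_n - f(x_n)(x_n - x_{n-1})/(f(x_n) - f(x_{n-1}))

Iteration 1:
  f(0.930000) = -2.111948
  f(1.900000) = 8.232100
  x_2 = 1.900000 - 8.232100×(1.900000 - 0.930000)/(8.232100 - (-2.111948))
       = 1.128045
Iteration 2:
  f(1.900000) = 8.232100
  f(1.128045) = -1.636870
  x_3 = 1.128045 - (-1.636870)×(1.128045 - 1.900000)/(-1.636870 - 8.232100)
       = 1.256082
Iteration 3:
  f(1.128045) = -1.636870
  f(1.256082) = -1.022895
  x_4 = 1.256082 - (-1.022895)×(1.256082 - 1.128045)/(-1.022895 - (-1.636870))
       = 1.469394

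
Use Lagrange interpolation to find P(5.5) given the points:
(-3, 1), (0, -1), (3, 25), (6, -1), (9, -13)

Lagrange interpolation formula:
P(x) = Σ yᵢ × Lᵢ(x)
where Lᵢ(x) = Π_{j≠i} (x - xⱼ)/(xᵢ - xⱼ)

L_0(5.5) = (5.5 - 0)/(-3 - 0) × (5.5 - 3)/(-3 - 3) × (5.5 - 6)/(-3 - 6) × (5.5 - 9)/(-3 - 9) = 0.012378
L_1(5.5) = (5.5 - (-3))/(0 - (-3)) × (5.5 - 3)/(0 - 3) × (5.5 - 6)/(0 - 6) × (5.5 - 9)/(0 - 9) = -0.076517
L_2(5.5) = (5.5 - (-3))/(3 - (-3)) × (5.5 - 0)/(3 - 0) × (5.5 - 6)/(3 - 6) × (5.5 - 9)/(3 - 9) = 0.252508
L_3(5.5) = (5.5 - (-3))/(6 - (-3)) × (5.5 - 0)/(6 - 0) × (5.5 - 3)/(6 - 3) × (5.5 - 9)/(6 - 9) = 0.841692
L_4(5.5) = (5.5 - (-3))/(9 - (-3)) × (5.5 - 0)/(9 - 0) × (5.5 - 3)/(9 - 3) × (5.5 - 6)/(9 - 6) = -0.030060

P(5.5) = 1×L_0(5.5) + (-1)×L_1(5.5) + 25×L_2(5.5) + (-1)×L_3(5.5) + (-13)×L_4(5.5)
P(5.5) = 5.950682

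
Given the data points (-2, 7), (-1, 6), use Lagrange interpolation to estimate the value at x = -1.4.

Lagrange interpolation formula:
P(x) = Σ yᵢ × Lᵢ(x)
where Lᵢ(x) = Π_{j≠i} (x - xⱼ)/(xᵢ - xⱼ)

L_0(-1.4) = (-1.4 - (-1))/(-2 - (-1)) = 0.400000
L_1(-1.4) = (-1.4 - (-2))/(-1 - (-2)) = 0.600000

P(-1.4) = 7×L_0(-1.4) + 6×L_1(-1.4)
P(-1.4) = 6.400000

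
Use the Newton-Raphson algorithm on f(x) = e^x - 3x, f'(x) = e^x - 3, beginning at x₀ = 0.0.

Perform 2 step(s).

f(x) = e^x - 3x
f'(x) = e^x - 3
x₀ = 0.0

Newton-Raphson formula: x_{n+1} = x_n - f(x_n)/f'(x_n)

Iteration 1:
  f(0.000000) = 1.000000
  f'(0.000000) = -2.000000
  x_1 = 0.000000 - 1.000000/(-2.000000) = 0.500000
Iteration 2:
  f(0.500000) = 0.148721
  f'(0.500000) = -1.351279
  x_2 = 0.500000 - 0.148721/(-1.351279) = 0.610060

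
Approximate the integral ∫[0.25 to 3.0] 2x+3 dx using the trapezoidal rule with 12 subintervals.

f(x) = 2x+3
a = 0.25, b = 3.0, n = 12
h = (b - a)/n = 0.229167

Trapezoidal rule: (h/2)[f(x₀) + 2f(x₁) + 2f(x₂) + ... + f(xₙ)]

x_0 = 0.2500, f(x_0) = 3.500000, coefficient = 1
x_1 = 0.4792, f(x_1) = 3.958333, coefficient = 2
x_2 = 0.7083, f(x_2) = 4.416667, coefficient = 2
x_3 = 0.9375, f(x_3) = 4.875000, coefficient = 2
x_4 = 1.1667, f(x_4) = 5.333333, coefficient = 2
x_5 = 1.3958, f(x_5) = 5.791667, coefficient = 2
x_6 = 1.6250, f(x_6) = 6.250000, coefficient = 2
x_7 = 1.8542, f(x_7) = 6.708333, coefficient = 2
x_8 = 2.0833, f(x_8) = 7.166667, coefficient = 2
x_9 = 2.3125, f(x_9) = 7.625000, coefficient = 2
x_10 = 2.5417, f(x_10) = 8.083333, coefficient = 2
x_11 = 2.7708, f(x_11) = 8.541667, coefficient = 2
x_12 = 3.0000, f(x_12) = 9.000000, coefficient = 1

I ≈ (0.229167/2) × 150.000000 = 17.187500
Exact value: 17.187500
Error: 0.000000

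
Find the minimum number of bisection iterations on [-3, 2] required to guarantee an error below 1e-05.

We need (b-a)/2^n ≤ 1e-05
(2 - (-3))/2^n ≤ 1e-05
5/2^n ≤ 1e-05
2^n ≥ 500000
n ≥ log₂(500000) = 18.93
n ≥ 19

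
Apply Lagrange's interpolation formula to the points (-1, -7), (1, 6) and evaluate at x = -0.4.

Lagrange interpolation formula:
P(x) = Σ yᵢ × Lᵢ(x)
where Lᵢ(x) = Π_{j≠i} (x - xⱼ)/(xᵢ - xⱼ)

L_0(-0.4) = (-0.4 - 1)/(-1 - 1) = 0.700000
L_1(-0.4) = (-0.4 - (-1))/(1 - (-1)) = 0.300000

P(-0.4) = (-7)×L_0(-0.4) + 6×L_1(-0.4)
P(-0.4) = -3.100000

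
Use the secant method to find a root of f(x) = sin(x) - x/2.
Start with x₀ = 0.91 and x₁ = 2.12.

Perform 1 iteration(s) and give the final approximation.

f(x) = sin(x) - x/2
x₀ = 0.91, x₁ = 2.12

Secant formula: x_{n+1} = x_n - f(x_n)(x_n - x_{n-1})/(f(x_n) - f(x_{n-1}))

Iteration 1:
  f(0.910000) = 0.334504
  f(2.120000) = -0.207060
  x_2 = 2.120000 - (-0.207060)×(2.120000 - 0.910000)/(-0.207060 - 0.334504)
       = 1.657373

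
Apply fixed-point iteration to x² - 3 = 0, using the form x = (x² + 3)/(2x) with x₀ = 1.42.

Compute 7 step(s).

Equation: x² - 3 = 0
Fixed-point form: x = (x² + 3)/(2x)
x₀ = 1.42

x_1 = g(1.420000) = 1.766338
x_2 = g(1.766338) = 1.732384
x_3 = g(1.732384) = 1.732051
x_4 = g(1.732051) = 1.732051
x_5 = g(1.732051) = 1.732051
x_6 = g(1.732051) = 1.732051
x_7 = g(1.732051) = 1.732051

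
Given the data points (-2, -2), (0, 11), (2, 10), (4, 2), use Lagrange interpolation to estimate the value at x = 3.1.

Lagrange interpolation formula:
P(x) = Σ yᵢ × Lᵢ(x)
where Lᵢ(x) = Π_{j≠i} (x - xⱼ)/(xᵢ - xⱼ)

L_0(3.1) = (3.1 - 0)/(-2 - 0) × (3.1 - 2)/(-2 - 2) × (3.1 - 4)/(-2 - 4) = 0.063938
L_1(3.1) = (3.1 - (-2))/(0 - (-2)) × (3.1 - 2)/(0 - 2) × (3.1 - 4)/(0 - 4) = -0.315562
L_2(3.1) = (3.1 - (-2))/(2 - (-2)) × (3.1 - 0)/(2 - 0) × (3.1 - 4)/(2 - 4) = 0.889312
L_3(3.1) = (3.1 - (-2))/(4 - (-2)) × (3.1 - 0)/(4 - 0) × (3.1 - 2)/(4 - 2) = 0.362312

P(3.1) = (-2)×L_0(3.1) + 11×L_1(3.1) + 10×L_2(3.1) + 2×L_3(3.1)
P(3.1) = 6.018687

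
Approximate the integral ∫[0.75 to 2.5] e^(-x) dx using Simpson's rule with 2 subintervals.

f(x) = e^(-x)
a = 0.75, b = 2.5, n = 2
h = (b - a)/n = 0.875000

Simpson's rule: (h/3)[f(x₀) + 4f(x₁) + 2f(x₂) + ... + f(xₙ)]

x_0 = 0.7500, f(x_0) = 0.472367, coefficient = 1
x_1 = 1.6250, f(x_1) = 0.196912, coefficient = 4
x_2 = 2.5000, f(x_2) = 0.082085, coefficient = 1

I ≈ (0.875000/3) × 1.342098 = 0.391445
Exact value: 0.390282
Error: 0.001164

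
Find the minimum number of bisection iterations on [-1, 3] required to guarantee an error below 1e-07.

We need (b-a)/2^n ≤ 1e-07
(3 - (-1))/2^n ≤ 1e-07
4/2^n ≤ 1e-07
2^n ≥ 40000000
n ≥ log₂(40000000) = 25.25
n ≥ 26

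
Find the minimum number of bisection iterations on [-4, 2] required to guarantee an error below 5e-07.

We need (b-a)/2^n ≤ 5e-07
(2 - (-4))/2^n ≤ 5e-07
6/2^n ≤ 5e-07
2^n ≥ 12000000
n ≥ log₂(12000000) = 23.52
n ≥ 24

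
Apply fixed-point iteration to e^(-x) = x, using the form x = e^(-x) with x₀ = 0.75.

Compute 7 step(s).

Equation: e^(-x) = x
Fixed-point form: x = e^(-x)
x₀ = 0.75

x_1 = g(0.750000) = 0.472367
x_2 = g(0.472367) = 0.623525
x_3 = g(0.623525) = 0.536052
x_4 = g(0.536052) = 0.585054
x_5 = g(0.585054) = 0.557076
x_6 = g(0.557076) = 0.572882
x_7 = g(0.572882) = 0.563898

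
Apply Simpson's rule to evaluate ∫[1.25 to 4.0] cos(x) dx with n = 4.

f(x) = cos(x)
a = 1.25, b = 4.0, n = 4
h = (b - a)/n = 0.687500

Simpson's rule: (h/3)[f(x₀) + 4f(x₁) + 2f(x₂) + ... + f(xₙ)]

x_0 = 1.2500, f(x_0) = 0.315322, coefficient = 1
x_1 = 1.9375, f(x_1) = -0.358540, coefficient = 4
x_2 = 2.6250, f(x_2) = -0.869507, coefficient = 2
x_3 = 3.3125, f(x_3) = -0.985431, coefficient = 4
x_4 = 4.0000, f(x_4) = -0.653644, coefficient = 1

I ≈ (0.687500/3) × -7.453220 = -1.708030
Exact value: -1.705787
Error: 0.002242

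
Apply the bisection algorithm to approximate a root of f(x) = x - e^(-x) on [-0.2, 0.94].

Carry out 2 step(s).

f(x) = x - e^(-x)
Initial interval: [-0.2, 0.94]

Iteration 1:
  c_1 = (-0.200000 + 0.940000)/2 = 0.370000
  f(c_1) = f(0.370000) = -0.320734
  f(a) × f(c) ≥ 0, new interval: [0.370000, 0.940000]
Iteration 2:
  c_2 = (0.370000 + 0.940000)/2 = 0.655000
  f(c_2) = f(0.655000) = 0.135558
  f(a) × f(c) < 0, new interval: [0.370000, 0.655000]

After 2 iteration(s), the approximation is c_2 = 0.655000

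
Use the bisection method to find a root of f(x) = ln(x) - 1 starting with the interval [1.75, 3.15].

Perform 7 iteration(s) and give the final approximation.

f(x) = ln(x) - 1
Initial interval: [1.75, 3.15]

Iteration 1:
  c_1 = (1.750000 + 3.150000)/2 = 2.450000
  f(c_1) = f(2.450000) = -0.103912
  f(a) × f(c) ≥ 0, new interval: [2.450000, 3.150000]
Iteration 2:
  c_2 = (2.450000 + 3.150000)/2 = 2.800000
  f(c_2) = f(2.800000) = 0.029619
  f(a) × f(c) < 0, new interval: [2.450000, 2.800000]
Iteration 3:
  c_3 = (2.450000 + 2.800000)/2 = 2.625000
  f(c_3) = f(2.625000) = -0.034919
  f(a) × f(c) ≥ 0, new interval: [2.625000, 2.800000]
Iteration 4:
  c_4 = (2.625000 + 2.800000)/2 = 2.712500
  f(c_4) = f(2.712500) = -0.002129
  f(a) × f(c) ≥ 0, new interval: [2.712500, 2.800000]
Iteration 5:
  c_5 = (2.712500 + 2.800000)/2 = 2.756250
  f(c_5) = f(2.756250) = 0.013871
  f(a) × f(c) < 0, new interval: [2.712500, 2.756250]
Iteration 6:
  c_6 = (2.712500 + 2.756250)/2 = 2.734375
  f(c_6) = f(2.734375) = 0.005903
  f(a) × f(c) < 0, new interval: [2.712500, 2.734375]
Iteration 7:
  c_7 = (2.712500 + 2.734375)/2 = 2.723438
  f(c_7) = f(2.723438) = 0.001895
  f(a) × f(c) < 0, new interval: [2.712500, 2.723438]

After 7 iteration(s), the approximation is c_7 = 2.723438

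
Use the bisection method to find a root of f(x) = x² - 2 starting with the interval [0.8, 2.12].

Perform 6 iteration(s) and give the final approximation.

f(x) = x² - 2
Initial interval: [0.8, 2.12]

Iteration 1:
  c_1 = (0.800000 + 2.120000)/2 = 1.460000
  f(c_1) = f(1.460000) = 0.131600
  f(a) × f(c) < 0, new interval: [0.800000, 1.460000]
Iteration 2:
  c_2 = (0.800000 + 1.460000)/2 = 1.130000
  f(c_2) = f(1.130000) = -0.723100
  f(a) × f(c) ≥ 0, new interval: [1.130000, 1.460000]
Iteration 3:
  c_3 = (1.130000 + 1.460000)/2 = 1.295000
  f(c_3) = f(1.295000) = -0.322975
  f(a) × f(c) ≥ 0, new interval: [1.295000, 1.460000]
Iteration 4:
  c_4 = (1.295000 + 1.460000)/2 = 1.377500
  f(c_4) = f(1.377500) = -0.102494
  f(a) × f(c) ≥ 0, new interval: [1.377500, 1.460000]
Iteration 5:
  c_5 = (1.377500 + 1.460000)/2 = 1.418750
  f(c_5) = f(1.418750) = 0.012852
  f(a) × f(c) < 0, new interval: [1.377500, 1.418750]
Iteration 6:
  c_6 = (1.377500 + 1.418750)/2 = 1.398125
  f(c_6) = f(1.398125) = -0.045246
  f(a) × f(c) ≥ 0, new interval: [1.398125, 1.418750]

After 6 iteration(s), the approximation is c_6 = 1.398125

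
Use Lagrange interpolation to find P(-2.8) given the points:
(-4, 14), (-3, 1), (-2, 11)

Lagrange interpolation formula:
P(x) = Σ yᵢ × Lᵢ(x)
where Lᵢ(x) = Π_{j≠i} (x - xⱼ)/(xᵢ - xⱼ)

L_0(-2.8) = (-2.8 - (-3))/(-4 - (-3)) × (-2.8 - (-2))/(-4 - (-2)) = -0.080000
L_1(-2.8) = (-2.8 - (-4))/(-3 - (-4)) × (-2.8 - (-2))/(-3 - (-2)) = 0.960000
L_2(-2.8) = (-2.8 - (-4))/(-2 - (-4)) × (-2.8 - (-3))/(-2 - (-3)) = 0.120000

P(-2.8) = 14×L_0(-2.8) + 1×L_1(-2.8) + 11×L_2(-2.8)
P(-2.8) = 1.160000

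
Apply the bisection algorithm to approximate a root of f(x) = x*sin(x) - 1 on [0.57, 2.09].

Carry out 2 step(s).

f(x) = x*sin(x) - 1
Initial interval: [0.57, 2.09]

Iteration 1:
  c_1 = (0.570000 + 2.090000)/2 = 1.330000
  f(c_1) = f(1.330000) = 0.291627
  f(a) × f(c) < 0, new interval: [0.570000, 1.330000]
Iteration 2:
  c_2 = (0.570000 + 1.330000)/2 = 0.950000
  f(c_2) = f(0.950000) = -0.227255
  f(a) × f(c) ≥ 0, new interval: [0.950000, 1.330000]

After 2 iteration(s), the approximation is c_2 = 0.950000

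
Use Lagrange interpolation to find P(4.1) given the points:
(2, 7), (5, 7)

Lagrange interpolation formula:
P(x) = Σ yᵢ × Lᵢ(x)
where Lᵢ(x) = Π_{j≠i} (x - xⱼ)/(xᵢ - xⱼ)

L_0(4.1) = (4.1 - 5)/(2 - 5) = 0.300000
L_1(4.1) = (4.1 - 2)/(5 - 2) = 0.700000

P(4.1) = 7×L_0(4.1) + 7×L_1(4.1)
P(4.1) = 7.000000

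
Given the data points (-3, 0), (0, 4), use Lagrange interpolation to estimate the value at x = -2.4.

Lagrange interpolation formula:
P(x) = Σ yᵢ × Lᵢ(x)
where Lᵢ(x) = Π_{j≠i} (x - xⱼ)/(xᵢ - xⱼ)

L_0(-2.4) = (-2.4 - 0)/(-3 - 0) = 0.800000
L_1(-2.4) = (-2.4 - (-3))/(0 - (-3)) = 0.200000

P(-2.4) = 0×L_0(-2.4) + 4×L_1(-2.4)
P(-2.4) = 0.800000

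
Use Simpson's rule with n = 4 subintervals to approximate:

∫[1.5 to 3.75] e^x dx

f(x) = e^x
a = 1.5, b = 3.75, n = 4
h = (b - a)/n = 0.562500

Simpson's rule: (h/3)[f(x₀) + 4f(x₁) + 2f(x₂) + ... + f(xₙ)]

x_0 = 1.5000, f(x_0) = 4.481689, coefficient = 1
x_1 = 2.0625, f(x_1) = 7.865609, coefficient = 4
x_2 = 2.6250, f(x_2) = 13.804574, coefficient = 2
x_3 = 3.1875, f(x_3) = 24.227782, coefficient = 4
x_4 = 3.7500, f(x_4) = 42.521082, coefficient = 1

I ≈ (0.562500/3) × 202.985485 = 38.059779
Exact value: 38.039393
Error: 0.020386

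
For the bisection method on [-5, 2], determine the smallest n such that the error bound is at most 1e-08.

We need (b-a)/2^n ≤ 1e-08
(2 - (-5))/2^n ≤ 1e-08
7/2^n ≤ 1e-08
2^n ≥ 700000000
n ≥ log₂(700000000) = 29.38
n ≥ 30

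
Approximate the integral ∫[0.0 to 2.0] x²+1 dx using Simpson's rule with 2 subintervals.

f(x) = x²+1
a = 0.0, b = 2.0, n = 2
h = (b - a)/n = 1.000000

Simpson's rule: (h/3)[f(x₀) + 4f(x₁) + 2f(x₂) + ... + f(xₙ)]

x_0 = 0.0000, f(x_0) = 1.000000, coefficient = 1
x_1 = 1.0000, f(x_1) = 2.000000, coefficient = 4
x_2 = 2.0000, f(x_2) = 5.000000, coefficient = 1

I ≈ (1.000000/3) × 14.000000 = 4.666667
Exact value: 4.666667
Error: 0.000000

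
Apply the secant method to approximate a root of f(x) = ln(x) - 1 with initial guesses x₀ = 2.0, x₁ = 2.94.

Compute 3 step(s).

f(x) = ln(x) - 1
x₀ = 2.0, x₁ = 2.94

Secant formula: x_{n+1} = x_n - f(x_n)(x_n - x_{n-1})/(f(x_n) - f(x_{n-1}))

Iteration 1:
  f(2.000000) = -0.306853
  f(2.940000) = 0.078410
  x_2 = 2.940000 - 0.078410×(2.940000 - 2.000000)/(0.078410 - (-0.306853))
       = 2.748689
Iteration 2:
  f(2.940000) = 0.078410
  f(2.748689) = 0.011124
  x_3 = 2.748689 - 0.011124×(2.748689 - 2.940000)/(0.011124 - 0.078410)
       = 2.717060
Iteration 3:
  f(2.748689) = 0.011124
  f(2.717060) = -0.000449
  x_4 = 2.717060 - (-0.000449)×(2.717060 - 2.748689)/(-0.000449 - 0.011124)
       = 2.718289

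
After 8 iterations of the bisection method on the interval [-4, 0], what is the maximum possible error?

Bisection error bound: |error| ≤ (b-a)/2^n
|error| ≤ (0 - (-4))/2^8 = 4/2^8
|error| ≤ 0.0156250000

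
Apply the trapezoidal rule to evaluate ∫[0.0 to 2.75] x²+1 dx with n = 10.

f(x) = x²+1
a = 0.0, b = 2.75, n = 10
h = (b - a)/n = 0.275000

Trapezoidal rule: (h/2)[f(x₀) + 2f(x₁) + 2f(x₂) + ... + f(xₙ)]

x_0 = 0.0000, f(x_0) = 1.000000, coefficient = 1
x_1 = 0.2750, f(x_1) = 1.075625, coefficient = 2
x_2 = 0.5500, f(x_2) = 1.302500, coefficient = 2
x_3 = 0.8250, f(x_3) = 1.680625, coefficient = 2
x_4 = 1.1000, f(x_4) = 2.210000, coefficient = 2
x_5 = 1.3750, f(x_5) = 2.890625, coefficient = 2
x_6 = 1.6500, f(x_6) = 3.722500, coefficient = 2
x_7 = 1.9250, f(x_7) = 4.705625, coefficient = 2
x_8 = 2.2000, f(x_8) = 5.840000, coefficient = 2
x_9 = 2.4750, f(x_9) = 7.125625, coefficient = 2
x_10 = 2.7500, f(x_10) = 8.562500, coefficient = 1

I ≈ (0.275000/2) × 70.668750 = 9.716953
Exact value: 9.682292
Error: 0.034661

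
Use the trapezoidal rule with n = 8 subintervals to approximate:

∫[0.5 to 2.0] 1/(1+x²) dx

f(x) = 1/(1+x²)
a = 0.5, b = 2.0, n = 8
h = (b - a)/n = 0.187500

Trapezoidal rule: (h/2)[f(x₀) + 2f(x₁) + 2f(x₂) + ... + f(xₙ)]

x_0 = 0.5000, f(x_0) = 0.800000, coefficient = 1
x_1 = 0.6875, f(x_1) = 0.679045, coefficient = 2
x_2 = 0.8750, f(x_2) = 0.566372, coefficient = 2
x_3 = 1.0625, f(x_3) = 0.469725, coefficient = 2
x_4 = 1.2500, f(x_4) = 0.390244, coefficient = 2
x_5 = 1.4375, f(x_5) = 0.326115, coefficient = 2
x_6 = 1.6250, f(x_6) = 0.274678, coefficient = 2
x_7 = 1.8125, f(x_7) = 0.233364, coefficient = 2
x_8 = 2.0000, f(x_8) = 0.200000, coefficient = 1

I ≈ (0.187500/2) × 6.879084 = 0.644914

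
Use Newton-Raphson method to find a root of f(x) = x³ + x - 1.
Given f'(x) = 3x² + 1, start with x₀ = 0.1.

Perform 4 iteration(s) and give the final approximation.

f(x) = x³ + x - 1
f'(x) = 3x² + 1
x₀ = 0.1

Newton-Raphson formula: x_{n+1} = x_n - f(x_n)/f'(x_n)

Iteration 1:
  f(0.100000) = -0.899000
  f'(0.100000) = 1.030000
  x_1 = 0.100000 - (-0.899000)/1.030000 = 0.972816
Iteration 2:
  f(0.972816) = 0.893459
  f'(0.972816) = 3.839110
  x_2 = 0.972816 - 0.893459/3.839110 = 0.740090
Iteration 3:
  f(0.740090) = 0.145462
  f'(0.740090) = 2.643200
  x_3 = 0.740090 - 0.145462/2.643200 = 0.685058
Iteration 4:
  f(0.685058) = 0.006558
  f'(0.685058) = 2.407911
  x_4 = 0.685058 - 0.006558/2.407911 = 0.682334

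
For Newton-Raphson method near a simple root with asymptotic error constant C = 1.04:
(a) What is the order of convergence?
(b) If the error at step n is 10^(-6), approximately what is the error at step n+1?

(a) Newton-Raphson has quadratic (order 2) convergence near simple roots.
    This means |e_{n+1}| ≈ C|e_n|².

(b) With |e_n| = 10^(-6) and C = 1.04:
    |e_{n+1}| ≈ 1.04 × (10^(-6))² = 1.04 × 10^(-12)

(a) 2 (quadratic); (b) |e_{n+1}| ≈ 1.040e-12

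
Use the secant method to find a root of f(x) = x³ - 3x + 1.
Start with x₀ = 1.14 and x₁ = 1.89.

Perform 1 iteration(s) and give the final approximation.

f(x) = x³ - 3x + 1
x₀ = 1.14, x₁ = 1.89

Secant formula: x_{n+1} = x_n - f(x_n)(x_n - x_{n-1})/(f(x_n) - f(x_{n-1}))

Iteration 1:
  f(1.140000) = -0.938456
  f(1.890000) = 2.081269
  x_2 = 1.890000 - 2.081269×(1.890000 - 1.140000)/(2.081269 - (-0.938456))
       = 1.373081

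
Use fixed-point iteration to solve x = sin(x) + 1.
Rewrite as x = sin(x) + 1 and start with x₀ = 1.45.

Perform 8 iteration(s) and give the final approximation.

Equation: x = sin(x) + 1
Fixed-point form: x = sin(x) + 1
x₀ = 1.45

x_1 = g(1.450000) = 1.992713
x_2 = g(1.992713) = 1.912306
x_3 = g(1.912306) = 1.942250
x_4 = g(1.942250) = 1.931801
x_5 = g(1.931801) = 1.935543
x_6 = g(1.935543) = 1.934214
x_7 = g(1.934214) = 1.934687
x_8 = g(1.934687) = 1.934519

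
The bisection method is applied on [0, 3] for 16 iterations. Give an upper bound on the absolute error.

Bisection error bound: |error| ≤ (b-a)/2^n
|error| ≤ (3 - 0)/2^16 = 3/2^16
|error| ≤ 0.0000457764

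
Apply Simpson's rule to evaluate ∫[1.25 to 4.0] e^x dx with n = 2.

f(x) = e^x
a = 1.25, b = 4.0, n = 2
h = (b - a)/n = 1.375000

Simpson's rule: (h/3)[f(x₀) + 4f(x₁) + 2f(x₂) + ... + f(xₙ)]

x_0 = 1.2500, f(x_0) = 3.490343, coefficient = 1
x_1 = 2.6250, f(x_1) = 13.804574, coefficient = 4
x_2 = 4.0000, f(x_2) = 54.598150, coefficient = 1

I ≈ (1.375000/3) × 113.306790 = 51.932279
Exact value: 51.107807
Error: 0.824472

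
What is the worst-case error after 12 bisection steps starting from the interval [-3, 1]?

Bisection error bound: |error| ≤ (b-a)/2^n
|error| ≤ (1 - (-3))/2^12 = 4/2^12
|error| ≤ 0.0009765625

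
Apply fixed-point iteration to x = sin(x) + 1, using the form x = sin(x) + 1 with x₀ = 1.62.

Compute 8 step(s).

Equation: x = sin(x) + 1
Fixed-point form: x = sin(x) + 1
x₀ = 1.62

x_1 = g(1.620000) = 1.998790
x_2 = g(1.998790) = 1.909800
x_3 = g(1.909800) = 1.943086
x_4 = g(1.943086) = 1.931497
x_5 = g(1.931497) = 1.935650
x_6 = g(1.935650) = 1.934176
x_7 = g(1.934176) = 1.934701
x_8 = g(1.934701) = 1.934514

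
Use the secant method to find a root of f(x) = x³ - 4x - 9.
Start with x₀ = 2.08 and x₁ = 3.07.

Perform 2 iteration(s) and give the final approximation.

f(x) = x³ - 4x - 9
x₀ = 2.08, x₁ = 3.07

Secant formula: x_{n+1} = x_n - f(x_n)(x_n - x_{n-1})/(f(x_n) - f(x_{n-1}))

Iteration 1:
  f(2.080000) = -8.321088
  f(3.070000) = 7.654443
  x_2 = 3.070000 - 7.654443×(3.070000 - 2.080000)/(7.654443 - (-8.321088))
       = 2.595656
Iteration 2:
  f(3.070000) = 7.654443
  f(2.595656) = -1.894575
  x_3 = 2.595656 - (-1.894575)×(2.595656 - 3.070000)/(-1.894575 - 7.654443)
       = 2.689768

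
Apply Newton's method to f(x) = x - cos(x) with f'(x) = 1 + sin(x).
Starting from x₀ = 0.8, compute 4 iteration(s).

f(x) = x - cos(x)
f'(x) = 1 + sin(x)
x₀ = 0.8

Newton-Raphson formula: x_{n+1} = x_n - f(x_n)/f'(x_n)

Iteration 1:
  f(0.800000) = 0.103293
  f'(0.800000) = 1.717356
  x_1 = 0.800000 - 0.103293/1.717356 = 0.739853
Iteration 2:
  f(0.739853) = 0.001286
  f'(0.739853) = 1.674180
  x_2 = 0.739853 - 0.001286/1.674180 = 0.739085
Iteration 3:
  f(0.739085) = 0.000000
  f'(0.739085) = 1.673612
  x_3 = 0.739085 - 0.000000/1.673612 = 0.739085
Iteration 4:
  f(0.739085) = 0.000000
  f'(0.739085) = 1.673612
  x_4 = 0.739085 - 0.000000/1.673612 = 0.739085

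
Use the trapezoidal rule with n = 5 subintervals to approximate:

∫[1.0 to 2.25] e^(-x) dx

f(x) = e^(-x)
a = 1.0, b = 2.25, n = 5
h = (b - a)/n = 0.250000

Trapezoidal rule: (h/2)[f(x₀) + 2f(x₁) + 2f(x₂) + ... + f(xₙ)]

x_0 = 1.0000, f(x_0) = 0.367879, coefficient = 1
x_1 = 1.2500, f(x_1) = 0.286505, coefficient = 2
x_2 = 1.5000, f(x_2) = 0.223130, coefficient = 2
x_3 = 1.7500, f(x_3) = 0.173774, coefficient = 2
x_4 = 2.0000, f(x_4) = 0.135335, coefficient = 2
x_5 = 2.2500, f(x_5) = 0.105399, coefficient = 1

I ≈ (0.250000/2) × 2.110767 = 0.263846
Exact value: 0.262480
Error: 0.001366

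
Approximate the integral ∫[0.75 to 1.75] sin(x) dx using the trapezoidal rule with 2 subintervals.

f(x) = sin(x)
a = 0.75, b = 1.75, n = 2
h = (b - a)/n = 0.500000

Trapezoidal rule: (h/2)[f(x₀) + 2f(x₁) + 2f(x₂) + ... + f(xₙ)]

x_0 = 0.7500, f(x_0) = 0.681639, coefficient = 1
x_1 = 1.2500, f(x_1) = 0.948985, coefficient = 2
x_2 = 1.7500, f(x_2) = 0.983986, coefficient = 1

I ≈ (0.500000/2) × 3.563594 = 0.890898
Exact value: 0.909935
Error: 0.019036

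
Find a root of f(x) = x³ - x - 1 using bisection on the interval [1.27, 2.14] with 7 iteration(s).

f(x) = x³ - x - 1
Initial interval: [1.27, 2.14]

Iteration 1:
  c_1 = (1.270000 + 2.140000)/2 = 1.705000
  f(c_1) = f(1.705000) = 2.251478
  f(a) × f(c) < 0, new interval: [1.270000, 1.705000]
Iteration 2:
  c_2 = (1.270000 + 1.705000)/2 = 1.487500
  f(c_2) = f(1.487500) = 0.803826
  f(a) × f(c) < 0, new interval: [1.270000, 1.487500]
Iteration 3:
  c_3 = (1.270000 + 1.487500)/2 = 1.378750
  f(c_3) = f(1.378750) = 0.242187
  f(a) × f(c) < 0, new interval: [1.270000, 1.378750]
Iteration 4:
  c_4 = (1.270000 + 1.378750)/2 = 1.324375
  f(c_4) = f(1.324375) = -0.001462
  f(a) × f(c) ≥ 0, new interval: [1.324375, 1.378750]
Iteration 5:
  c_5 = (1.324375 + 1.378750)/2 = 1.351562
  f(c_5) = f(1.351562) = 0.117365
  f(a) × f(c) < 0, new interval: [1.324375, 1.351562]
Iteration 6:
  c_6 = (1.324375 + 1.351562)/2 = 1.337969
  f(c_6) = f(1.337969) = 0.057210
  f(a) × f(c) < 0, new interval: [1.324375, 1.337969]
Iteration 7:
  c_7 = (1.324375 + 1.337969)/2 = 1.331172
  f(c_7) = f(1.331172) = 0.027689
  f(a) × f(c) < 0, new interval: [1.324375, 1.331172]

After 7 iteration(s), the approximation is c_7 = 1.331172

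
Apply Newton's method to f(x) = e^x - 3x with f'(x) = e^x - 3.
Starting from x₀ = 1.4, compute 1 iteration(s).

f(x) = e^x - 3x
f'(x) = e^x - 3
x₀ = 1.4

Newton-Raphson formula: x_{n+1} = x_n - f(x_n)/f'(x_n)

Iteration 1:
  f(1.400000) = -0.144800
  f'(1.400000) = 1.055200
  x_1 = 1.400000 - (-0.144800)/1.055200 = 1.537225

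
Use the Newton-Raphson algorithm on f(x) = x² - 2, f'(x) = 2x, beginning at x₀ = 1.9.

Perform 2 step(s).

f(x) = x² - 2
f'(x) = 2x
x₀ = 1.9

Newton-Raphson formula: x_{n+1} = x_n - f(x_n)/f'(x_n)

Iteration 1:
  f(1.900000) = 1.610000
  f'(1.900000) = 3.800000
  x_1 = 1.900000 - 1.610000/3.800000 = 1.476316
Iteration 2:
  f(1.476316) = 0.179508
  f'(1.476316) = 2.952632
  x_2 = 1.476316 - 0.179508/2.952632 = 1.415520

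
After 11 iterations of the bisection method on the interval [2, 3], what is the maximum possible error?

Bisection error bound: |error| ≤ (b-a)/2^n
|error| ≤ (3 - 2)/2^11 = 1/2^11
|error| ≤ 0.0004882812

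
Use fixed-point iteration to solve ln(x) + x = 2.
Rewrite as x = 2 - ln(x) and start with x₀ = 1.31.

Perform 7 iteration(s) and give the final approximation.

Equation: ln(x) + x = 2
Fixed-point form: x = 2 - ln(x)
x₀ = 1.31

x_1 = g(1.310000) = 1.729973
x_2 = g(1.729973) = 1.451894
x_3 = g(1.451894) = 1.627131
x_4 = g(1.627131) = 1.513182
x_5 = g(1.513182) = 1.585785
x_6 = g(1.585785) = 1.538920
x_7 = g(1.538920) = 1.568919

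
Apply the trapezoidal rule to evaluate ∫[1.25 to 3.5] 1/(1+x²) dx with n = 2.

f(x) = 1/(1+x²)
a = 1.25, b = 3.5, n = 2
h = (b - a)/n = 1.125000

Trapezoidal rule: (h/2)[f(x₀) + 2f(x₁) + 2f(x₂) + ... + f(xₙ)]

x_0 = 1.2500, f(x_0) = 0.390244, coefficient = 1
x_1 = 2.3750, f(x_1) = 0.150588, coefficient = 2
x_2 = 3.5000, f(x_2) = 0.075472, coefficient = 1

I ≈ (1.125000/2) × 0.766892 = 0.431377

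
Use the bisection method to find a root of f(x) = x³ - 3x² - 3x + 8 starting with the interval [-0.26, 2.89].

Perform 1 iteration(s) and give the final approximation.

f(x) = x³ - 3x² - 3x + 8
Initial interval: [-0.26, 2.89]

Iteration 1:
  c_1 = (-0.260000 + 2.890000)/2 = 1.315000
  f(c_1) = f(1.315000) = 1.141256
  f(a) × f(c) ≥ 0, new interval: [1.315000, 2.890000]

After 1 iteration(s), the approximation is c_1 = 1.315000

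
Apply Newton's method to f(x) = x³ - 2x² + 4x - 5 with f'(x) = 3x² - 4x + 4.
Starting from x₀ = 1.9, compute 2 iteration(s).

f(x) = x³ - 2x² + 4x - 5
f'(x) = 3x² - 4x + 4
x₀ = 1.9

Newton-Raphson formula: x_{n+1} = x_n - f(x_n)/f'(x_n)

Iteration 1:
  f(1.900000) = 2.239000
  f'(1.900000) = 7.230000
  x_1 = 1.900000 - 2.239000/7.230000 = 1.590318
Iteration 2:
  f(1.590318) = 0.325141
  f'(1.590318) = 5.226063
  x_2 = 1.590318 - 0.325141/5.226063 = 1.528103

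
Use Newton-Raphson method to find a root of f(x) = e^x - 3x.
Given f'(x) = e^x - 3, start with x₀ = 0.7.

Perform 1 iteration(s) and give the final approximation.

f(x) = e^x - 3x
f'(x) = e^x - 3
x₀ = 0.7

Newton-Raphson formula: x_{n+1} = x_n - f(x_n)/f'(x_n)

Iteration 1:
  f(0.700000) = -0.086247
  f'(0.700000) = -0.986247
  x_1 = 0.700000 - (-0.086247)/(-0.986247) = 0.612550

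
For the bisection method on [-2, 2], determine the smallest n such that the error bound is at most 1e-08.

We need (b-a)/2^n ≤ 1e-08
(2 - (-2))/2^n ≤ 1e-08
4/2^n ≤ 1e-08
2^n ≥ 400000000
n ≥ log₂(400000000) = 28.58
n ≥ 29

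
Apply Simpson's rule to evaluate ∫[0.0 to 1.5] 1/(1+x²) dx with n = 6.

f(x) = 1/(1+x²)
a = 0.0, b = 1.5, n = 6
h = (b - a)/n = 0.250000

Simpson's rule: (h/3)[f(x₀) + 4f(x₁) + 2f(x₂) + ... + f(xₙ)]

x_0 = 0.0000, f(x_0) = 1.000000, coefficient = 1
x_1 = 0.2500, f(x_1) = 0.941176, coefficient = 4
x_2 = 0.5000, f(x_2) = 0.800000, coefficient = 2
x_3 = 0.7500, f(x_3) = 0.640000, coefficient = 4
x_4 = 1.0000, f(x_4) = 0.500000, coefficient = 2
x_5 = 1.2500, f(x_5) = 0.390244, coefficient = 4
x_6 = 1.5000, f(x_6) = 0.307692, coefficient = 1

I ≈ (0.250000/3) × 11.793374 = 0.982781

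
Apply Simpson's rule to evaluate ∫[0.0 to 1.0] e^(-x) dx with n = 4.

f(x) = e^(-x)
a = 0.0, b = 1.0, n = 4
h = (b - a)/n = 0.250000

Simpson's rule: (h/3)[f(x₀) + 4f(x₁) + 2f(x₂) + ... + f(xₙ)]

x_0 = 0.0000, f(x_0) = 1.000000, coefficient = 1
x_1 = 0.2500, f(x_1) = 0.778801, coefficient = 4
x_2 = 0.5000, f(x_2) = 0.606531, coefficient = 2
x_3 = 0.7500, f(x_3) = 0.472367, coefficient = 4
x_4 = 1.0000, f(x_4) = 0.367879, coefficient = 1

I ≈ (0.250000/3) × 7.585610 = 0.632134
Exact value: 0.632121
Error: 0.000014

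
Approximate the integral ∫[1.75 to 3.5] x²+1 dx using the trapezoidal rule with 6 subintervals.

f(x) = x²+1
a = 1.75, b = 3.5, n = 6
h = (b - a)/n = 0.291667

Trapezoidal rule: (h/2)[f(x₀) + 2f(x₁) + 2f(x₂) + ... + f(xₙ)]

x_0 = 1.7500, f(x_0) = 4.062500, coefficient = 1
x_1 = 2.0417, f(x_1) = 5.168403, coefficient = 2
x_2 = 2.3333, f(x_2) = 6.444444, coefficient = 2
x_3 = 2.6250, f(x_3) = 7.890625, coefficient = 2
x_4 = 2.9167, f(x_4) = 9.506944, coefficient = 2
x_5 = 3.2083, f(x_5) = 11.293403, coefficient = 2
x_6 = 3.5000, f(x_6) = 13.250000, coefficient = 1

I ≈ (0.291667/2) × 97.920139 = 14.280020
Exact value: 14.255208
Error: 0.024812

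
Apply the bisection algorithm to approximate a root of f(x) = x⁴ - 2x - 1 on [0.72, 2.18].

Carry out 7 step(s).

f(x) = x⁴ - 2x - 1
Initial interval: [0.72, 2.18]

Iteration 1:
  c_1 = (0.720000 + 2.180000)/2 = 1.450000
  f(c_1) = f(1.450000) = 0.520506
  f(a) × f(c) < 0, new interval: [0.720000, 1.450000]
Iteration 2:
  c_2 = (0.720000 + 1.450000)/2 = 1.085000
  f(c_2) = f(1.085000) = -1.784141
  f(a) × f(c) ≥ 0, new interval: [1.085000, 1.450000]
Iteration 3:
  c_3 = (1.085000 + 1.450000)/2 = 1.267500
  f(c_3) = f(1.267500) = -0.953977
  f(a) × f(c) ≥ 0, new interval: [1.267500, 1.450000]
Iteration 4:
  c_4 = (1.267500 + 1.450000)/2 = 1.358750
  f(c_4) = f(1.358750) = -0.309040
  f(a) × f(c) ≥ 0, new interval: [1.358750, 1.450000]
Iteration 5:
  c_5 = (1.358750 + 1.450000)/2 = 1.404375
  f(c_5) = f(1.404375) = 0.081096
  f(a) × f(c) < 0, new interval: [1.358750, 1.404375]
Iteration 6:
  c_6 = (1.358750 + 1.404375)/2 = 1.381563
  f(c_6) = f(1.381563) = -0.119932
  f(a) × f(c) ≥ 0, new interval: [1.381563, 1.404375]
Iteration 7:
  c_7 = (1.381563 + 1.404375)/2 = 1.392969
  f(c_7) = f(1.392969) = -0.020933
  f(a) × f(c) ≥ 0, new interval: [1.392969, 1.404375]

After 7 iteration(s), the approximation is c_7 = 1.392969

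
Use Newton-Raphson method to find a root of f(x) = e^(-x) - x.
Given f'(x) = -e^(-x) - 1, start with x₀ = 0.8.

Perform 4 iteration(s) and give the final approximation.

f(x) = e^(-x) - x
f'(x) = -e^(-x) - 1
x₀ = 0.8

Newton-Raphson formula: x_{n+1} = x_n - f(x_n)/f'(x_n)

Iteration 1:
  f(0.800000) = -0.350671
  f'(0.800000) = -1.449329
  x_1 = 0.800000 - (-0.350671)/(-1.449329) = 0.558046
Iteration 2:
  f(0.558046) = 0.014280
  f'(0.558046) = -1.572326
  x_2 = 0.558046 - 0.014280/(-1.572326) = 0.567128
Iteration 3:
  f(0.567128) = 0.000024
  f'(0.567128) = -1.567152
  x_3 = 0.567128 - 0.000024/(-1.567152) = 0.567143
Iteration 4:
  f(0.567143) = 0.000000
  f'(0.567143) = -1.567143
  x_4 = 0.567143 - 0.000000/(-1.567143) = 0.567143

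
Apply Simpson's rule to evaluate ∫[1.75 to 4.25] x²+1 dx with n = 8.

f(x) = x²+1
a = 1.75, b = 4.25, n = 8
h = (b - a)/n = 0.312500

Simpson's rule: (h/3)[f(x₀) + 4f(x₁) + 2f(x₂) + ... + f(xₙ)]

x_0 = 1.7500, f(x_0) = 4.062500, coefficient = 1
x_1 = 2.0625, f(x_1) = 5.253906, coefficient = 4
x_2 = 2.3750, f(x_2) = 6.640625, coefficient = 2
x_3 = 2.6875, f(x_3) = 8.222656, coefficient = 4
x_4 = 3.0000, f(x_4) = 10.000000, coefficient = 2
x_5 = 3.3125, f(x_5) = 11.972656, coefficient = 4
x_6 = 3.6250, f(x_6) = 14.140625, coefficient = 2
x_7 = 3.9375, f(x_7) = 16.503906, coefficient = 4
x_8 = 4.2500, f(x_8) = 19.062500, coefficient = 1

I ≈ (0.312500/3) × 252.500000 = 26.302083
Exact value: 26.302083
Error: 0.000000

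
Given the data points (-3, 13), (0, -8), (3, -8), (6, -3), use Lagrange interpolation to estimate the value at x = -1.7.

Lagrange interpolation formula:
P(x) = Σ yᵢ × Lᵢ(x)
where Lᵢ(x) = Π_{j≠i} (x - xⱼ)/(xᵢ - xⱼ)

L_0(-1.7) = (-1.7 - 0)/(-3 - 0) × (-1.7 - 3)/(-3 - 3) × (-1.7 - 6)/(-3 - 6) = 0.379772
L_1(-1.7) = (-1.7 - (-3))/(0 - (-3)) × (-1.7 - 3)/(0 - 3) × (-1.7 - 6)/(0 - 6) = 0.871241
L_2(-1.7) = (-1.7 - (-3))/(3 - (-3)) × (-1.7 - 0)/(3 - 0) × (-1.7 - 6)/(3 - 6) = -0.315130
L_3(-1.7) = (-1.7 - (-3))/(6 - (-3)) × (-1.7 - 0)/(6 - 0) × (-1.7 - 3)/(6 - 3) = 0.064117

P(-1.7) = 13×L_0(-1.7) + (-8)×L_1(-1.7) + (-8)×L_2(-1.7) + (-3)×L_3(-1.7)
P(-1.7) = 0.295790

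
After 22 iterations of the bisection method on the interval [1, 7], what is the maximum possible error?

Bisection error bound: |error| ≤ (b-a)/2^n
|error| ≤ (7 - 1)/2^22 = 6/2^22
|error| ≤ 0.0000014305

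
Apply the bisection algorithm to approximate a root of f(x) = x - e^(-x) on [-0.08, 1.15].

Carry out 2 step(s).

f(x) = x - e^(-x)
Initial interval: [-0.08, 1.15]

Iteration 1:
  c_1 = (-0.080000 + 1.150000)/2 = 0.535000
  f(c_1) = f(0.535000) = -0.050669
  f(a) × f(c) ≥ 0, new interval: [0.535000, 1.150000]
Iteration 2:
  c_2 = (0.535000 + 1.150000)/2 = 0.842500
  f(c_2) = f(0.842500) = 0.411867
  f(a) × f(c) < 0, new interval: [0.535000, 0.842500]

After 2 iteration(s), the approximation is c_2 = 0.842500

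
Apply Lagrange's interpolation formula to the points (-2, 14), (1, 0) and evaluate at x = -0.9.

Lagrange interpolation formula:
P(x) = Σ yᵢ × Lᵢ(x)
where Lᵢ(x) = Π_{j≠i} (x - xⱼ)/(xᵢ - xⱼ)

L_0(-0.9) = (-0.9 - 1)/(-2 - 1) = 0.633333
L_1(-0.9) = (-0.9 - (-2))/(1 - (-2)) = 0.366667

P(-0.9) = 14×L_0(-0.9) + 0×L_1(-0.9)
P(-0.9) = 8.866667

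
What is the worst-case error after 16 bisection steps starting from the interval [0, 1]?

Bisection error bound: |error| ≤ (b-a)/2^n
|error| ≤ (1 - 0)/2^16 = 1/2^16
|error| ≤ 0.0000152588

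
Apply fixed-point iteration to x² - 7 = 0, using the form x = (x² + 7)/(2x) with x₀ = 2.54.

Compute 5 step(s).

Equation: x² - 7 = 0
Fixed-point form: x = (x² + 7)/(2x)
x₀ = 2.54

x_1 = g(2.540000) = 2.647953
x_2 = g(2.647953) = 2.645752
x_3 = g(2.645752) = 2.645751
x_4 = g(2.645751) = 2.645751
x_5 = g(2.645751) = 2.645751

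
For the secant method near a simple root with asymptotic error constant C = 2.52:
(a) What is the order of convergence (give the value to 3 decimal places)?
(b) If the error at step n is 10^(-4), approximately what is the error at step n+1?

(a) Secant method has superlinear convergence with order φ = (1+√5)/2 ≈ 1.618.
    This means |e_{n+1}| ≈ C|e_n|^1.618.

(b) With |e_n| = 10^(-4) and C = 2.52:
    |e_{n+1}| ≈ 2.52 × (10^(-4))^1.618 = 2.52 × 10^(-6.47)

(a) ≈ 1.618 (golden ratio); (b) |e_{n+1}| ≈ 8.497e-07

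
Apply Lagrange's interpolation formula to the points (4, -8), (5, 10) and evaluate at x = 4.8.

Lagrange interpolation formula:
P(x) = Σ yᵢ × Lᵢ(x)
where Lᵢ(x) = Π_{j≠i} (x - xⱼ)/(xᵢ - xⱼ)

L_0(4.8) = (4.8 - 5)/(4 - 5) = 0.200000
L_1(4.8) = (4.8 - 4)/(5 - 4) = 0.800000

P(4.8) = (-8)×L_0(4.8) + 10×L_1(4.8)
P(4.8) = 6.400000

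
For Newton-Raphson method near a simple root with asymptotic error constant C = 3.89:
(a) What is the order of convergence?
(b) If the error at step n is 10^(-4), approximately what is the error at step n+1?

(a) Newton-Raphson has quadratic (order 2) convergence near simple roots.
    This means |e_{n+1}| ≈ C|e_n|².

(b) With |e_n| = 10^(-4) and C = 3.89:
    |e_{n+1}| ≈ 3.89 × (10^(-4))² = 3.89 × 10^(-8)

(a) 2 (quadratic); (b) |e_{n+1}| ≈ 3.890e-08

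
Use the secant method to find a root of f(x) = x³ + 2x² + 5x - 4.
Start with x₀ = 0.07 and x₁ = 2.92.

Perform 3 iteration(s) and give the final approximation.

f(x) = x³ + 2x² + 5x - 4
x₀ = 0.07, x₁ = 2.92

Secant formula: x_{n+1} = x_n - f(x_n)(x_n - x_{n-1})/(f(x_n) - f(x_{n-1}))

Iteration 1:
  f(0.070000) = -3.639857
  f(2.920000) = 52.549888
  x_2 = 2.920000 - 52.549888×(2.920000 - 0.070000)/(52.549888 - (-3.639857))
       = 0.254617
Iteration 2:
  f(2.920000) = 52.549888
  f(0.254617) = -2.580747
  x_3 = 0.254617 - (-2.580747)×(0.254617 - 2.920000)/(-2.580747 - 52.549888)
       = 0.379388
Iteration 3:
  f(0.254617) = -2.580747
  f(0.379388) = -1.760584
  x_4 = 0.379388 - (-1.760584)×(0.379388 - 0.254617)/(-1.760584 - (-2.580747))
       = 0.647223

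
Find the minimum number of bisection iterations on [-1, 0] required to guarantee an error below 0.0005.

We need (b-a)/2^n ≤ 0.0005
(0 - (-1))/2^n ≤ 0.0005
1/2^n ≤ 0.0005
2^n ≥ 2000
n ≥ log₂(2000) = 10.97
n ≥ 11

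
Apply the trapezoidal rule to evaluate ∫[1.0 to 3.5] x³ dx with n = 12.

f(x) = x³
a = 1.0, b = 3.5, n = 12
h = (b - a)/n = 0.208333

Trapezoidal rule: (h/2)[f(x₀) + 2f(x₁) + 2f(x₂) + ... + f(xₙ)]

x_0 = 1.0000, f(x_0) = 1.000000, coefficient = 1
x_1 = 1.2083, f(x_1) = 1.764251, coefficient = 2
x_2 = 1.4167, f(x_2) = 2.843171, coefficient = 2
x_3 = 1.6250, f(x_3) = 4.291016, coefficient = 2
x_4 = 1.8333, f(x_4) = 6.162037, coefficient = 2
x_5 = 2.0417, f(x_5) = 8.510489, coefficient = 2
x_6 = 2.2500, f(x_6) = 11.390625, coefficient = 2
x_7 = 2.4583, f(x_7) = 14.856698, coefficient = 2
x_8 = 2.6667, f(x_8) = 18.962963, coefficient = 2
x_9 = 2.8750, f(x_9) = 23.763672, coefficient = 2
x_10 = 3.0833, f(x_10) = 29.313079, coefficient = 2
x_11 = 3.2917, f(x_11) = 35.665437, coefficient = 2
x_12 = 3.5000, f(x_12) = 42.875000, coefficient = 1

I ≈ (0.208333/2) × 358.921875 = 37.387695
Exact value: 37.265625
Error: 0.122070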